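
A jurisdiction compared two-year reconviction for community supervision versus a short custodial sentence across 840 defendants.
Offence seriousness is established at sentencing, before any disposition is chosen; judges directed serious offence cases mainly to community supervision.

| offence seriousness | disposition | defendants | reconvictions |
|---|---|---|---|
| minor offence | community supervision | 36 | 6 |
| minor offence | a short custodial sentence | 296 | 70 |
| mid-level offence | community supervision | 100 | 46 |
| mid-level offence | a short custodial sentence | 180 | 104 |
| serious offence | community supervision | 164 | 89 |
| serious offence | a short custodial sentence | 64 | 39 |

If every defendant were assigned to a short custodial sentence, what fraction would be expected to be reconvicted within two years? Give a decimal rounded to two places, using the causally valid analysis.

0.45

The stratified and pooled comparisons disagree (community supervision wins within each offence seriousness; a short custodial sentence wins overall), so the answer turns on the causal role of offence seriousness.
Offence seriousness is set before the disposition has any effect — it is not caused by the disposition — and it independently drives the outcome. That makes it a confounder, so the causal comparison is within offence seriousness levels.
Standardising a short custodial sentence to the population offence seriousness mix: 0.395·70/296 + 0.333·104/180 + 0.271·39/64 = 0.451.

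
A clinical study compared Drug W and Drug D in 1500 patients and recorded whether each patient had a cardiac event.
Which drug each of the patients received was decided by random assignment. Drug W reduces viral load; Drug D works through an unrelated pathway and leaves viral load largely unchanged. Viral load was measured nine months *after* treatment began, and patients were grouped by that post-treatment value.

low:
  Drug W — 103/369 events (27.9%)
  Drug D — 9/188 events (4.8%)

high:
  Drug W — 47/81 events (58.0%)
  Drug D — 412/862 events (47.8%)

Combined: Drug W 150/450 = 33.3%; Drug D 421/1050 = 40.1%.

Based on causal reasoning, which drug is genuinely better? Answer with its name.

Drug W

Viral load is recorded after the drug and is itself shifted by it — it sits on the causal path from drug to outcome. Conditioning on a mediator would strip out part of the effect we want; the pooled comparison gives the total causal effect.
Pooled: Drug W 33.3% vs Drug D 40.1%; Drug W is lower overall.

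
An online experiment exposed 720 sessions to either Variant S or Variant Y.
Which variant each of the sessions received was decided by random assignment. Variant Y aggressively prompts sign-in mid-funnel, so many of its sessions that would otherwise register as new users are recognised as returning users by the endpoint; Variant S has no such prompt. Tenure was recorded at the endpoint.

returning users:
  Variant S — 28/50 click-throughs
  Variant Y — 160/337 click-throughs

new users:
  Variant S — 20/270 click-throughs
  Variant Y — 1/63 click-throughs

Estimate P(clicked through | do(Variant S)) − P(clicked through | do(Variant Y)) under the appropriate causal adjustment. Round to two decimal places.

-0.25

Variant S is higher inside every user tenure stratum but Variant Y is higher in aggregate. Whether to stratify depends on how user tenure relates to the variant.
User tenure here is a post-treatment variable shaped by the variant; conditioning on it would introduce bias rather than remove it. The overall comparison is the causal one.
The causal difference is the pooled difference: 0.150 − 0.403 = -0.253.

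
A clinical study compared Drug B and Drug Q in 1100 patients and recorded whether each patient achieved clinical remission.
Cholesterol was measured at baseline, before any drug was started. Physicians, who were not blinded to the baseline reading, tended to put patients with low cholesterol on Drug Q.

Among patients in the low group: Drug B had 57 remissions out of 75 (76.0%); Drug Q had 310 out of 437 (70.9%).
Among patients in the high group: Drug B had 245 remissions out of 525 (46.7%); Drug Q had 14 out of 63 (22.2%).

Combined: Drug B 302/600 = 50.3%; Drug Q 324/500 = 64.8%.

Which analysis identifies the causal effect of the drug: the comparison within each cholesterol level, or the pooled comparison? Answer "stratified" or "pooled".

The imbalance in cholesterol arose from how patients were allocated, not from anything the drug did; and cholesterol independently affects the outcome. The pooled gap is confounded — condition on cholesterol.
Within each level — low: 76.0% vs 70.9%; high: 46.7% vs 22.2% — Drug B is higher every time.

stratified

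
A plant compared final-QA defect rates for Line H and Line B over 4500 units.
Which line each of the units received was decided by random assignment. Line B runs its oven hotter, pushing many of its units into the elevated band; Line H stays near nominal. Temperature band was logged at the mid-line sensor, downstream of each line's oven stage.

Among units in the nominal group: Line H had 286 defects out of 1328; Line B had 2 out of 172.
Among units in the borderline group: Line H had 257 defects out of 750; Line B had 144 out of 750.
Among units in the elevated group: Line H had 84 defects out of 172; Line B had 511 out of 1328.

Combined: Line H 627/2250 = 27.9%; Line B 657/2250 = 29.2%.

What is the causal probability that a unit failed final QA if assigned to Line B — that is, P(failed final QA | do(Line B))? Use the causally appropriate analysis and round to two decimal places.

In-process temperature band is downstream of the line. One should not condition on a consequence of treatment, so the overall rates are the right comparison.
So P(outcome | do(Line B)) is just the pooled rate for Line B: 657/2250 = 0.292.

0.29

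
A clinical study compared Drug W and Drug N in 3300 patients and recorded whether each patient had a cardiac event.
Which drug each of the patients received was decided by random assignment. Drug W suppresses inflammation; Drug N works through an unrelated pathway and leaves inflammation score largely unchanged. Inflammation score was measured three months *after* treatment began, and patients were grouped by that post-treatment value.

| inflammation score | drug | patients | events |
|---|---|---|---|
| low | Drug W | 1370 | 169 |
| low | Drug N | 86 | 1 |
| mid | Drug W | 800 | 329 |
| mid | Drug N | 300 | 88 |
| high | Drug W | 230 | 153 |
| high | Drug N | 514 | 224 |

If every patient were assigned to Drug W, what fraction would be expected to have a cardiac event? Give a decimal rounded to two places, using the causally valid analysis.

0.27

Inflammation score is recorded after the drug and is itself shifted by it — it sits on the causal path from drug to outcome. Conditioning on a mediator would strip out part of the effect we want; the pooled comparison gives the total causal effect.
So P(outcome | do(Drug W)) is just the pooled rate for Drug W: 651/2400 = 0.271.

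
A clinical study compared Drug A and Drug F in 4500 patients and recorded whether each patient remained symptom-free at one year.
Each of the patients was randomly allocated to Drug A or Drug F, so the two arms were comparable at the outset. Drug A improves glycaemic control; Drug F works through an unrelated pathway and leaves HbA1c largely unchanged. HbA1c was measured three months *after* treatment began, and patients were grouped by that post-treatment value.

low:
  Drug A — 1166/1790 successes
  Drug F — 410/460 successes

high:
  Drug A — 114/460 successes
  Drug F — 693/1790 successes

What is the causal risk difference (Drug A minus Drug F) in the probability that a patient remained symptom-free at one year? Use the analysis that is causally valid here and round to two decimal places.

+0.08

The HbA1c-specific comparison favours Drug F throughout, but the pooled figures favour Drug A. The question is whether to condition on HbA1c.
The distribution of HbA1c is itself part of what the drug does — it is an intermediate outcome. Holding it fixed would remove that part of the effect; the total effect is the pooled difference.
The causal difference is the pooled difference: 0.569 − 0.490 = +0.079.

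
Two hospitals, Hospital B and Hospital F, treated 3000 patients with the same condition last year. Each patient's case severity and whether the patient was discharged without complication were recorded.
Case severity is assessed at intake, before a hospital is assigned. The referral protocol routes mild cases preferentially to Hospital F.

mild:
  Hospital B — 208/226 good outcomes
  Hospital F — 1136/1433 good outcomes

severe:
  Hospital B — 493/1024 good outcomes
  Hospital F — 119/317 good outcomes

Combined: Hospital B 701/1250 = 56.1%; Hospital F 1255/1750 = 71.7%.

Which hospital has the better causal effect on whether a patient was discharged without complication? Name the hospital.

Hospital B

Case severity is set before the hospital has any effect — it is not caused by the hospital — and it independently drives the outcome. That makes it a confounder, so the causal comparison is within case severity levels.
Within each level — mild: 92.0% vs 79.3%; severe: 48.1% vs 37.5% — Hospital B is higher every time.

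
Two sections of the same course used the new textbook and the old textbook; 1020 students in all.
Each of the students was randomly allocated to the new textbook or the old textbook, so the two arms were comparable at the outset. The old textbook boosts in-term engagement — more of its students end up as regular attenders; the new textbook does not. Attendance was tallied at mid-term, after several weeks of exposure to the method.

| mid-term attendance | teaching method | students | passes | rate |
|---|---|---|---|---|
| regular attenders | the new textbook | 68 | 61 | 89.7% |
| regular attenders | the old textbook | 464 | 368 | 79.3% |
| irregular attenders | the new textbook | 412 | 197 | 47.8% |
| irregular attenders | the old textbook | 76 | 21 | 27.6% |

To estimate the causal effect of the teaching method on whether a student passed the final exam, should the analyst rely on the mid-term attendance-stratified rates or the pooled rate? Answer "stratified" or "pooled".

pooled

The stratified and pooled comparisons disagree (the new textbook wins within each mid-term attendance; the old textbook wins overall), so the answer turns on the causal role of mid-term attendance.
Mid-term attendance is recorded after the teaching method and is itself shifted by it — it sits on the causal path from teaching method to outcome. Conditioning on a mediator would strip out part of the effect we want; the pooled comparison gives the total causal effect.
Pooled: the new textbook 53.8% vs the old textbook 72.0%; the old textbook is higher overall.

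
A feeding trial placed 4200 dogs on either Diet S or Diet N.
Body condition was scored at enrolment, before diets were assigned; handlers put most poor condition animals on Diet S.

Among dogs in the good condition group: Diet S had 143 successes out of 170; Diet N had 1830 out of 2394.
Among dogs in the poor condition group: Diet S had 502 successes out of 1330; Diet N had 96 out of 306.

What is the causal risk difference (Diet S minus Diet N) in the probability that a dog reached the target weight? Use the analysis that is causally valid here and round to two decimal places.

+0.07

Starting body condition is set before the diet has any effect — it is not caused by the diet — and it independently drives the outcome. That makes it a confounder, so the causal comparison is within starting body condition levels.
Adjusting over the population distribution of starting body condition: 0.610·(0.841−0.764) + 0.390·(0.377−0.314) = +0.072.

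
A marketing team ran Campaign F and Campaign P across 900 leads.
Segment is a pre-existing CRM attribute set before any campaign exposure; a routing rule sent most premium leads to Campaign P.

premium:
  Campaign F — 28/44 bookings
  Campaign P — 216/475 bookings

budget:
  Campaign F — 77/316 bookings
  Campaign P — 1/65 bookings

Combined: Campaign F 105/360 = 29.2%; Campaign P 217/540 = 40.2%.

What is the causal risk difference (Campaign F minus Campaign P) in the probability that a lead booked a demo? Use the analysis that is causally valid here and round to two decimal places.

Here customer segment is a common cause — it drives both which campaign a case falls under and the outcome. The crude comparison mixes populations; the stratum-specific rates are the causally relevant ones.
Adjusting over the population distribution of customer segment: 0.577·(0.636−0.455) + 0.423·(0.244−0.015) = +0.201.

+0.20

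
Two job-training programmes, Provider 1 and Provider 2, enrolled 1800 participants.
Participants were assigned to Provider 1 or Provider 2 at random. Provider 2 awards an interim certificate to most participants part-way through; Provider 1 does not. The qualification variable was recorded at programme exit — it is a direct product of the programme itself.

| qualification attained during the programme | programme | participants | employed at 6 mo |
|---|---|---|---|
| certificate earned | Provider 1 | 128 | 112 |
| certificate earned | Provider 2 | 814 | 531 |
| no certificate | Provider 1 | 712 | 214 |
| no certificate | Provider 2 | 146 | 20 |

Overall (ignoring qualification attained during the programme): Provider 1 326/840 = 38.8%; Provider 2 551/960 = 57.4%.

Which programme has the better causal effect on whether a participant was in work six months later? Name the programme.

The distribution of qualification attained during the programme is itself part of what the programme does — it is an intermediate outcome. Holding it fixed would remove that part of the effect; the total effect is the pooled difference.
Pooled: Provider 1 38.8% vs Provider 2 57.4%; Provider 2 is higher overall.

Provider 2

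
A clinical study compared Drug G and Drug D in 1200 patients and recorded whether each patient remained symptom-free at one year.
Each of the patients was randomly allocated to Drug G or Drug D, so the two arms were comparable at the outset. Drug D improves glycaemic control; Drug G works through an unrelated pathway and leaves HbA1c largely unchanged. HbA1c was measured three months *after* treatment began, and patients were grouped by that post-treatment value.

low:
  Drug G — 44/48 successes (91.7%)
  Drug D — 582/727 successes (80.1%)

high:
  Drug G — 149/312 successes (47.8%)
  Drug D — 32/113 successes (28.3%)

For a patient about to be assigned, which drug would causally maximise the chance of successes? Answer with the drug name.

The HbA1c-specific comparison favours Drug G throughout, but the pooled figures favour Drug D. The question is whether to condition on HbA1c.
HbA1c is recorded after the drug and is itself shifted by it — it sits on the causal path from drug to outcome. Conditioning on a mediator would strip out part of the effect we want; the pooled comparison gives the total causal effect.
Pooled: Drug G 53.6% vs Drug D 73.1%; Drug D is higher overall.

Drug D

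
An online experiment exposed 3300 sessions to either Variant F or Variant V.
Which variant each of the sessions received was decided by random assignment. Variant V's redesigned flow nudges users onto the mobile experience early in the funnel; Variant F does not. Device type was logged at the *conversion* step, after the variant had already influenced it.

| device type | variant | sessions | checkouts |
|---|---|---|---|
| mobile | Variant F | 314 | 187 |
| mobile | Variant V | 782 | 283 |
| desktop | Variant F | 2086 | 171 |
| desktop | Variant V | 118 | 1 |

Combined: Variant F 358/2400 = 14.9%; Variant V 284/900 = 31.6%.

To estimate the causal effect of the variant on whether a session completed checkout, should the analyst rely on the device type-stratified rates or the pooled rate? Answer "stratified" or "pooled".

Device type is recorded after the variant and is itself shifted by it — it sits on the causal path from variant to outcome. Conditioning on a mediator would strip out part of the effect we want; the pooled comparison gives the total causal effect.
Pooled: Variant F 14.9% vs Variant V 31.6%; Variant V is higher overall.

pooled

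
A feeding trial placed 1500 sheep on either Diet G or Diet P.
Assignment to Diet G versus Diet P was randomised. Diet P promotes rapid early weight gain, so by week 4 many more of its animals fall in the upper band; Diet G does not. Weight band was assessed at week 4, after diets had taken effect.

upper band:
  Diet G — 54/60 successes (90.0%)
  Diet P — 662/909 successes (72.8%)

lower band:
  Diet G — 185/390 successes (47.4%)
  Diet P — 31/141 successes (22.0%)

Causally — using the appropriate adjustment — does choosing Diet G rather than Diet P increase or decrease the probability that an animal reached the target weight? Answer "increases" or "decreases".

The stratified and pooled comparisons disagree (Diet G wins within each week-4 weight band; Diet P wins overall), so the answer turns on the causal role of week-4 weight band.
The distribution of week-4 weight band is itself part of what the diet does — it is an intermediate outcome. Holding it fixed would remove that part of the effect; the total effect is the pooled difference.
Pooled: Diet G 53.1% vs Diet P 66.0%; Diet P is higher overall.

decreases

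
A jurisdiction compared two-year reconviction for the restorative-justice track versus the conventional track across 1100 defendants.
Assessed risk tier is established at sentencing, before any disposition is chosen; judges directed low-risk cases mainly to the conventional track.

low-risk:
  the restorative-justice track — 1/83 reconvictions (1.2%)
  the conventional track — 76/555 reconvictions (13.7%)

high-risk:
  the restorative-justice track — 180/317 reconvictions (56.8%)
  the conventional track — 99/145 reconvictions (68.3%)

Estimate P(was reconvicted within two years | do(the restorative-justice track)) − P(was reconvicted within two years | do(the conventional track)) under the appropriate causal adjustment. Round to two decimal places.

-0.12

Here assessed risk tier is a common cause — it drives both which disposition a case falls under and the outcome. The crude comparison mixes populations; the stratum-specific rates are the causally relevant ones.
Adjusting over the population distribution of assessed risk tier: 0.580·(0.012−0.137) + 0.420·(0.568−0.683) = -0.121.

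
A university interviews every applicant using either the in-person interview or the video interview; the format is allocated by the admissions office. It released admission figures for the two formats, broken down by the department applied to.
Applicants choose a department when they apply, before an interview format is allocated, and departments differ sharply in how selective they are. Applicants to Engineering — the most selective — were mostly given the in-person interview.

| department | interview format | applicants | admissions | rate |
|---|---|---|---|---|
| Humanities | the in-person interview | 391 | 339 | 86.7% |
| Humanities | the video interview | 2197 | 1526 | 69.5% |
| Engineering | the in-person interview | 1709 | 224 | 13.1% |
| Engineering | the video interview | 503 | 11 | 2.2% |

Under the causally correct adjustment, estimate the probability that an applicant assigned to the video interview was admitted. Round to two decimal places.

0.38

The imbalance in department arose from how applicants were allocated, not from anything the interview format did; and department independently affects the outcome. The pooled gap is confounded — condition on department.
Standardising the video interview to the population department mix: 0.539·1526/2197 + 0.461·11/503 = 0.385.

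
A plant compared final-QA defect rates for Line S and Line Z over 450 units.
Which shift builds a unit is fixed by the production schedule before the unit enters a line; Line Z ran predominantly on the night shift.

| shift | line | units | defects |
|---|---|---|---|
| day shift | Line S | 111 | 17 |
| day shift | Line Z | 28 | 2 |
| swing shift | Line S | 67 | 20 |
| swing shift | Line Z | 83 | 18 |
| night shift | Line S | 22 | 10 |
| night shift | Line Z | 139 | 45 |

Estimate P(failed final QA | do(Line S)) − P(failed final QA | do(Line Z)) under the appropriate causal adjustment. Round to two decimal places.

Line Z is lower inside every shift stratum but Line S is lower in aggregate. Whether to stratify depends on how shift relates to the line.
The imbalance in shift arose from how units were allocated, not from anything the line did; and shift independently affects the outcome. The pooled gap is confounded — condition on shift.
Adjusting over the population distribution of shift: 0.309·(0.153−0.071) + 0.333·(0.299−0.217) + 0.358·(0.455−0.324) = +0.099.

+0.10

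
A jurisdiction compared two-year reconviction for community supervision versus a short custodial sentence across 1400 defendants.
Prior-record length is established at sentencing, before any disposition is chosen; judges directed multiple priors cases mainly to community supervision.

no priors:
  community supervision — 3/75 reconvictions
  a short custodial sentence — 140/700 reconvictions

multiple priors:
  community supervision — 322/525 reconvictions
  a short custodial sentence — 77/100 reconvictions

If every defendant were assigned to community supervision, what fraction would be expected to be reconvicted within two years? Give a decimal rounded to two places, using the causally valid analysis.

0.30

The stratified and pooled comparisons disagree (community supervision wins within each prior-record length; a short custodial sentence wins overall), so the answer turns on the causal role of prior-record length.
The imbalance in prior-record length arose from how defendants were allocated, not from anything the disposition did; and prior-record length independently affects the outcome. The pooled gap is confounded — condition on prior-record length.
Standardising community supervision to the population prior-record length mix: 0.554·3/75 + 0.446·322/525 = 0.296.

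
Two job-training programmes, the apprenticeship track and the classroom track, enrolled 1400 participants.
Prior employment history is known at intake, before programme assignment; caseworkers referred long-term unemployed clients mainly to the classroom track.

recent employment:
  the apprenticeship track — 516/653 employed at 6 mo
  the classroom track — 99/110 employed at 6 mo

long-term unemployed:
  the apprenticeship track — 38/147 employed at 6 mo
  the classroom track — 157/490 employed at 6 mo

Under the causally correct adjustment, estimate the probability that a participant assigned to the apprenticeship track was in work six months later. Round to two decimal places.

The prior employment history-specific comparison favours the classroom track throughout, but the pooled figures favour the apprenticeship track. The question is whether to condition on prior employment history.
Nothing the programme does changes prior employment history; the imbalance is an allocation artefact. With prior employment history also predicting the outcome, the pooled figure is confounded, and the within-stratum comparison is the causal one.
Standardising the apprenticeship track to the population prior employment history mix: 0.545·516/653 + 0.455·38/147 = 0.548.

0.55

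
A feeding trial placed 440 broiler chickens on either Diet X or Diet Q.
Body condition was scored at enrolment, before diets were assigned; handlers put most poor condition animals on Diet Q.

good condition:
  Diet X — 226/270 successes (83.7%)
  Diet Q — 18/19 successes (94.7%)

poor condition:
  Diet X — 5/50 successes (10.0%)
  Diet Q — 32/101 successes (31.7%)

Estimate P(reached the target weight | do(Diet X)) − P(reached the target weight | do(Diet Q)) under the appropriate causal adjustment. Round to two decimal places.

-0.15

Starting body condition satisfies the back-door criterion: it is not a descendant of the diet, and it blocks the spurious path from diet to outcome. Adjusting for it (i.e., using the within-starting body condition rates) gives the causal effect.
Adjusting over the population distribution of starting body condition: 0.657·(0.837−0.947) + 0.343·(0.100−0.317) = -0.147.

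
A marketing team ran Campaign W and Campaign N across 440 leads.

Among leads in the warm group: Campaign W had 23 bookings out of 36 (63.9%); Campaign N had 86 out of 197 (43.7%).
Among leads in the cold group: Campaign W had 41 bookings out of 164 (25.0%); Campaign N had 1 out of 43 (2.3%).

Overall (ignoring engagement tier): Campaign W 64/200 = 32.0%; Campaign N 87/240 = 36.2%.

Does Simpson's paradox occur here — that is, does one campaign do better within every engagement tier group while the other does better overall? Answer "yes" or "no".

Within each engagement tier level (warm 63.9% vs 43.7%; cold 25.0% vs 2.3%), Campaign W has the higher rate every time. Pooled: 32.0% vs 36.2% — Campaign N has the higher rate overall. The two comparisons disagree.

yes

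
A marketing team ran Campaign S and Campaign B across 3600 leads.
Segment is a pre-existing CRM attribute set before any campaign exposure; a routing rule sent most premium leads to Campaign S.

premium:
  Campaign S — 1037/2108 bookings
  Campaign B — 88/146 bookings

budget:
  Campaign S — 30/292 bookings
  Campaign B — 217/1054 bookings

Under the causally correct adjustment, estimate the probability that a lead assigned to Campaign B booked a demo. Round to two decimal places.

Campaign B is higher inside every customer segment stratum but Campaign S is higher in aggregate. Whether to stratify depends on how customer segment relates to the campaign.
Customer segment satisfies the back-door criterion: it is not a descendant of the campaign, and it blocks the spurious path from campaign to outcome. Adjusting for it (i.e., using the within-customer segment rates) gives the causal effect.
Standardising Campaign B to the population customer segment mix: 0.626·88/146 + 0.374·217/1054 = 0.454.

0.45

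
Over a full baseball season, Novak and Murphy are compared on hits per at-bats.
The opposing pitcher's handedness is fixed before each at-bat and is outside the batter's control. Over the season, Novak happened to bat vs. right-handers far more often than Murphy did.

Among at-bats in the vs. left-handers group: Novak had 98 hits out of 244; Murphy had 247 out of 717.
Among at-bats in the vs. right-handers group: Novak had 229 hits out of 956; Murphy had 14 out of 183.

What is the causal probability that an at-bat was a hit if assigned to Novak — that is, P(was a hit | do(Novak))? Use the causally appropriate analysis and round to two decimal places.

The pitcher handedness-specific comparison favours Novak throughout, but the pooled figures favour Murphy. The question is whether to condition on pitcher handedness.
Nothing the player does changes pitcher handedness; the imbalance is an allocation artefact. With pitcher handedness also predicting the outcome, the pooled figure is confounded, and the within-stratum comparison is the causal one.
Standardising Novak to the population pitcher handedness mix: 0.458·98/244 + 0.542·229/956 = 0.314.

0.31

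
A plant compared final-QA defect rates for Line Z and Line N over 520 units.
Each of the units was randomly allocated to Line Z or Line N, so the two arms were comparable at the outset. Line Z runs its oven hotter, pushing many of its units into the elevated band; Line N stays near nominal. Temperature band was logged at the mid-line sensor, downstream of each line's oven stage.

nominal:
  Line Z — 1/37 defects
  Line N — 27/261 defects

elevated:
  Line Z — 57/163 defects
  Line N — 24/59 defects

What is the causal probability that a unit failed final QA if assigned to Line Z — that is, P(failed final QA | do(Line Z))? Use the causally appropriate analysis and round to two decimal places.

0.29

Because the line influences in-process temperature band, in-process temperature band is a post-treatment mediator, not a confounder. Stratifying on it would bias the estimate; the causal effect is the crude pooled difference.
So P(outcome | do(Line Z)) is just the pooled rate for Line Z: 58/200 = 0.290.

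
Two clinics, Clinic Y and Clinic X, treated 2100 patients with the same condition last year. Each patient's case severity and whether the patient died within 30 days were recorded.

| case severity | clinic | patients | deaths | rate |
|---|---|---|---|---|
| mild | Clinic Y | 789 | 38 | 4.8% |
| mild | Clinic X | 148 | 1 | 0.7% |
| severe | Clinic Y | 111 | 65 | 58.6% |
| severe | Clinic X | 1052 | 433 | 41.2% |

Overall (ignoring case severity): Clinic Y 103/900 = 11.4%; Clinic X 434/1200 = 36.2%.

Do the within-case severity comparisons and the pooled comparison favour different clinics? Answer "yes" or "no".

yes

Within each case severity level (mild 4.8% vs 0.7%; severe 58.6% vs 41.2%), Clinic X has the lower rate every time. Pooled: 11.4% vs 36.2% — Clinic Y has the lower rate overall. The two comparisons disagree.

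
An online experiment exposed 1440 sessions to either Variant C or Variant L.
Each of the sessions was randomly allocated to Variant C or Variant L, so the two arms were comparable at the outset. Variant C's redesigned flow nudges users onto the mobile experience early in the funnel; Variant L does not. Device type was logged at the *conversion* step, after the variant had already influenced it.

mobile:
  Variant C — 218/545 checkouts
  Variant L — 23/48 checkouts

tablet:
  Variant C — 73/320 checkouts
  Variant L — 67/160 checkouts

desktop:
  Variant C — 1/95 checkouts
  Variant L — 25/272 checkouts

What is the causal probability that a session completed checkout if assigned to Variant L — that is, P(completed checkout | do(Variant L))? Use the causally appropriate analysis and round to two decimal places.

The distribution of device type is itself part of what the variant does — it is an intermediate outcome. Holding it fixed would remove that part of the effect; the total effect is the pooled difference.
So P(outcome | do(Variant L)) is just the pooled rate for Variant L: 115/480 = 0.240.

0.24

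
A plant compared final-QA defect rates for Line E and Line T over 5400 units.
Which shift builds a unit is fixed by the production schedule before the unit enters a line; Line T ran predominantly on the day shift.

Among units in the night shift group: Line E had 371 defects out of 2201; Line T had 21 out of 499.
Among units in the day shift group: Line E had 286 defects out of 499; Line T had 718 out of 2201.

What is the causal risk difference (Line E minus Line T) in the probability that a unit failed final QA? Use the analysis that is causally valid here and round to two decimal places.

+0.19

The shift-specific comparison favours Line T throughout, but the pooled figures favour Line E. The question is whether to condition on shift.
Nothing the line does changes shift; the imbalance is an allocation artefact. With shift also predicting the outcome, the pooled figure is confounded, and the within-stratum comparison is the causal one.
Adjusting over the population distribution of shift: 0.500·(0.169−0.042) + 0.500·(0.573−0.326) = +0.187.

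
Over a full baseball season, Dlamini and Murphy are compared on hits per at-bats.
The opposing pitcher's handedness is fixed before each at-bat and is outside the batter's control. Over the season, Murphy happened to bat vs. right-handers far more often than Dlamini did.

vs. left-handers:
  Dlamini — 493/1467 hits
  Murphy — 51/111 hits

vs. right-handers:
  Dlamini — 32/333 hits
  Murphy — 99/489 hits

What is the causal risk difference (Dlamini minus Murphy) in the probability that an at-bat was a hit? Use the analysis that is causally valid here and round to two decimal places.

The pitcher handedness-specific comparison favours Murphy throughout, but the pooled figures favour Dlamini. The question is whether to condition on pitcher handedness.
Pitcher handedness is set before the player has any effect — it is not caused by the player — and it independently drives the outcome. That makes it a confounder, so the causal comparison is within pitcher handedness levels.
Adjusting over the population distribution of pitcher handedness: 0.657·(0.336−0.459) + 0.343·(0.096−0.202) = -0.118.

-0.12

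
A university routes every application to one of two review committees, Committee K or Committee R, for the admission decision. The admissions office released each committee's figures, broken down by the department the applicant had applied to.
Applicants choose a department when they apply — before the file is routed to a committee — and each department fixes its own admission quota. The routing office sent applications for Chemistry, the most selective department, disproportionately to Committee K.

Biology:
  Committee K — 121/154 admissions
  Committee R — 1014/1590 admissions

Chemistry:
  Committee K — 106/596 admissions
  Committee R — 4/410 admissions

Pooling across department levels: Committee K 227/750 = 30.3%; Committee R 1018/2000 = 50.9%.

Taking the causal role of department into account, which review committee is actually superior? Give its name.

Committee K is higher inside every department stratum but Committee R is higher in aggregate. Whether to stratify depends on how department relates to the review committee.
Since department is a pre-existing factor (not a product of the review committee) and it affects the outcome on its own, it is a confounder. The stratified rates, not the pooled rate, identify the causal effect.
Within each level — Biology: 78.6% vs 63.8%; Chemistry: 17.8% vs 1.0% — Committee K is higher every time.

Committee K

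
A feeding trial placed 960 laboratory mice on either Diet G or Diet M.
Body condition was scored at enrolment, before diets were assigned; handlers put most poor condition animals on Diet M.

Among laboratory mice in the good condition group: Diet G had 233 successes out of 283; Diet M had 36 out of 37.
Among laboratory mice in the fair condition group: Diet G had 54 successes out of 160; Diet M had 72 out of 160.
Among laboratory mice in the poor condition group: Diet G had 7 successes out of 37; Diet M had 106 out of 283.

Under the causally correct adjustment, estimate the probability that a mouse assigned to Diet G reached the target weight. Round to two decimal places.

Starting body condition differs across diets for reasons unrelated to any effect of the diet itself, and it separately predicts the outcome — a classic confounder. We must compare within starting body condition levels.
Standardising Diet G to the population starting body condition mix: 0.333·233/283 + 0.333·54/160 + 0.333·7/37 = 0.450.

0.45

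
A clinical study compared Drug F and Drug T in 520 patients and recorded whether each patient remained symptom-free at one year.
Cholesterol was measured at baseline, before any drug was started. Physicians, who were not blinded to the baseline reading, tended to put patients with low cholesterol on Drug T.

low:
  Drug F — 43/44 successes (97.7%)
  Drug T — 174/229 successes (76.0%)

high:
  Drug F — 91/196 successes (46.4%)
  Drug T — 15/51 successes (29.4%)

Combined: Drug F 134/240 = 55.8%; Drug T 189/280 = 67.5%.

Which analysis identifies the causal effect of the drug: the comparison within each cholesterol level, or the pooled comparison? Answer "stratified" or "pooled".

stratified

Within every cholesterol level Drug F has the higher rate, yet pooled Drug T does — Simpson's reversal.
The imbalance in cholesterol arose from how patients were allocated, not from anything the drug did; and cholesterol independently affects the outcome. The pooled gap is confounded — condition on cholesterol.
Within each level — low: 97.7% vs 76.0%; high: 46.4% vs 29.4% — Drug F is higher every time.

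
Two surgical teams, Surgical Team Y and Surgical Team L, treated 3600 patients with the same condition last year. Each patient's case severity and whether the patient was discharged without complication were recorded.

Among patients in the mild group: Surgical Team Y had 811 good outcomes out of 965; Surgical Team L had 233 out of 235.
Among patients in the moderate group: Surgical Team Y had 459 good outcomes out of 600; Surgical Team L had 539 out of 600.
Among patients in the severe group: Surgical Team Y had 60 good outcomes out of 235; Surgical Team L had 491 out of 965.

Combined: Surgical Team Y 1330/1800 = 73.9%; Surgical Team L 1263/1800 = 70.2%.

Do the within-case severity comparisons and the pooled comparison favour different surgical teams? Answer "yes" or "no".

yes

Within each case severity level (mild 84.0% vs 99.1%; moderate 76.5% vs 89.8%; severe 25.5% vs 50.9%), Surgical Team L has the higher rate every time. Pooled: 73.9% vs 70.2% — Surgical Team Y has the higher rate overall. The two comparisons disagree.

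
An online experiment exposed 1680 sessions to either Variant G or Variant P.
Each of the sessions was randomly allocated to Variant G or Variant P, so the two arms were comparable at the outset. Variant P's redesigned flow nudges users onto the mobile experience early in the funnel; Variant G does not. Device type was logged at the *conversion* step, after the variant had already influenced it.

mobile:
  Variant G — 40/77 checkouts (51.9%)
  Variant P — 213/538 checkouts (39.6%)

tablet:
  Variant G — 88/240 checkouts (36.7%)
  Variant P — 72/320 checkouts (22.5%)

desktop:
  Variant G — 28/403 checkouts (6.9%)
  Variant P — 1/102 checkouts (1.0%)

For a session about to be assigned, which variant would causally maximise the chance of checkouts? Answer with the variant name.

Device type is recorded after the variant and is itself shifted by it — it sits on the causal path from variant to outcome. Conditioning on a mediator would strip out part of the effect we want; the pooled comparison gives the total causal effect.
Pooled: Variant G 21.7% vs Variant P 29.8%; Variant P is higher overall.

Variant P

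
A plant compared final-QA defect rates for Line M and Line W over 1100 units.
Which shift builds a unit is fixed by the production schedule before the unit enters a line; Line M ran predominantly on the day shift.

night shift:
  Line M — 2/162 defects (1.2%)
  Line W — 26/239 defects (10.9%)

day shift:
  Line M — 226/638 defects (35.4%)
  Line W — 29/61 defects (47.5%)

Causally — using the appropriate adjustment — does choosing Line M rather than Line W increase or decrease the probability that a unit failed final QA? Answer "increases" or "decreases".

decreases

Within every shift level Line M has the lower rate, yet pooled Line W does — Simpson's reversal.
Shift satisfies the back-door criterion: it is not a descendant of the line, and it blocks the spurious path from line to outcome. Adjusting for it (i.e., using the within-shift rates) gives the causal effect.
Within each level — night shift: 1.2% vs 10.9%; day shift: 35.4% vs 47.5% — Line M is lower every time.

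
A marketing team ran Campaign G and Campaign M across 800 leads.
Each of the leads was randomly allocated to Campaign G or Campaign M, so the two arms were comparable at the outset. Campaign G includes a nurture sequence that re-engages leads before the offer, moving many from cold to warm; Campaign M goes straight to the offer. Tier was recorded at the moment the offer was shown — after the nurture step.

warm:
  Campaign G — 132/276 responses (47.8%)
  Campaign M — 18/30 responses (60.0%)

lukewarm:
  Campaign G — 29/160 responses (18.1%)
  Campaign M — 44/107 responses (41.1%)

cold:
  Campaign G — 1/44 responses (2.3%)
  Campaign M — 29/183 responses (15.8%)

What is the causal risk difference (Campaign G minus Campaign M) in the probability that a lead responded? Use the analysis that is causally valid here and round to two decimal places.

+0.05

Because the campaign influences engagement tier, engagement tier is a post-treatment mediator, not a confounder. Stratifying on it would bias the estimate; the causal effect is the crude pooled difference.
The causal difference is the pooled difference: 0.338 − 0.284 = +0.053.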